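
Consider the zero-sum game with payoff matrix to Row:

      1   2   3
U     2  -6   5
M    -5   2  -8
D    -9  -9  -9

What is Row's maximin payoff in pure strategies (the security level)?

-6

Row minima: U → -6, M → -8, D → -9.
The best of these is -6.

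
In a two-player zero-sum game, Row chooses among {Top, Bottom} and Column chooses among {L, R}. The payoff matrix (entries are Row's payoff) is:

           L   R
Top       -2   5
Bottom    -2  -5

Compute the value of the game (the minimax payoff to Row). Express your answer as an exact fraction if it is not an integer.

-2

Row minima: Top → -2, Bottom → -5; maximin = -2.
Column maxima: L → -2, R → 5; minimax = -2.
Since maximin = minimax = -2, there is a saddle point and the value is -2.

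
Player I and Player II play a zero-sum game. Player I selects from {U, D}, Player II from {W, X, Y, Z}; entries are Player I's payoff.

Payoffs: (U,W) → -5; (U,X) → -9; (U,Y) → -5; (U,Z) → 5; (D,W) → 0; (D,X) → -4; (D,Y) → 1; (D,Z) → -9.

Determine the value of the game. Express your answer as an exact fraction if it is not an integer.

Row minima: U → -9, D → -9; maximin = -9.
Column maxima: W → 0, X → -4, Y → 1, Z → 5; minimax = -4.
-9 ≠ -4, so there is no saddle point; optimal play is mixed.
W is strictly dominated by X (it gives Player I strictly more in every row), so Player II never plays it.
Y is strictly dominated by X (it gives Player I strictly more in every row), so Player II never plays it.
On the remaining 2×2 (U, D vs X, Z):
Let Player I play U with probability p. Expected payoff against X: (-9)p + (-4)(1−p) = −5p − 4; against Z: 5p + (-9)(1−p) = 14p − 9.
Setting these equal: −5p − 4 = 14p − 9 ⇒ −19p = -5 ⇒ p = 5/19, and the value is (-5)·(5/19) − 4 = -101/19.
For Player II: with q = P(X), equating U's and D's payoffs gives −14q + 5 = 5q − 9 ⇒ q = 14/19.

-101/19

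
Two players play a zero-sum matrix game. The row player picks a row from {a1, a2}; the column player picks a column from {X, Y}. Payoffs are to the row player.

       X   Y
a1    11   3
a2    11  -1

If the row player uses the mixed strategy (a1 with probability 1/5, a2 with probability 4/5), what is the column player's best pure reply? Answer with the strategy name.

Y

If the column player plays X, the row player's expected payoff is (1/5)·11 + (4/5)·11 = 11.
If the column player plays Y, the row player's expected payoff is (1/5)·3 + (4/5)·(-1) = -1/5.
The column player minimizes the row player's payoff; the smallest is -1/5, so the best response is Y.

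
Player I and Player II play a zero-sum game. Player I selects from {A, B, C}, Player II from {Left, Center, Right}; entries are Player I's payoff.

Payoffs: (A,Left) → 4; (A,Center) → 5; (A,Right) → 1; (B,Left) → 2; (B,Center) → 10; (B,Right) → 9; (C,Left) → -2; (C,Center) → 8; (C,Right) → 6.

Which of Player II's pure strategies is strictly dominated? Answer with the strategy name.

Center

Left holds Player I's payoff strictly below Center in every row: 4 < 5, 2 < 10, -2 < 8.
So Center is strictly dominated for Player II.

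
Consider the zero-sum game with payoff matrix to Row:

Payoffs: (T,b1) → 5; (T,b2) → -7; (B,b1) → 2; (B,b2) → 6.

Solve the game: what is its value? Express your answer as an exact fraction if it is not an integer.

11/4

Row minima: T → -7, B → 2; maximin = 2.
Column maxima: b1 → 5, b2 → 6; minimax = 5.
2 ≠ 5, so there is no saddle point; optimal play is mixed.
Let Row play T with probability p. Expected payoff against b1: 5p + 2(1−p) = 3p + 2; against b2: (-7)p + 6(1−p) = −13p + 6.
Setting these equal: 3p + 2 = −13p + 6 ⇒ 16p = 4 ⇒ p = 1/4, and the value is (3)·(1/4) + 2 = 11/4.
For Column: with q = P(b1), equating T's and B's payoffs gives 12q − 7 = −4q + 6 ⇒ q = 13/16.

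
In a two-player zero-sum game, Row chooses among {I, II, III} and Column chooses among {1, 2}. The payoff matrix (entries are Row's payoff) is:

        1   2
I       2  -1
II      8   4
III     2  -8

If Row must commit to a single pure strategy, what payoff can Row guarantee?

4

Row minima: I → -1, II → 4, III → -8.
The best of these is 4.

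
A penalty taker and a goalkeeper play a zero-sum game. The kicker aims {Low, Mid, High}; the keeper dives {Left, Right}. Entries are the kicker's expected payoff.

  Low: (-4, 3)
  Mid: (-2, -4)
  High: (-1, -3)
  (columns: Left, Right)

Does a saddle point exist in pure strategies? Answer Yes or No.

Row minima: Low → -4, Mid → -4, High → -3; maximin = -3.
Column maxima: Left → -1, Right → 3; minimax = -1.
-3 ≠ -1, so no pure-strategy equilibrium exists.

No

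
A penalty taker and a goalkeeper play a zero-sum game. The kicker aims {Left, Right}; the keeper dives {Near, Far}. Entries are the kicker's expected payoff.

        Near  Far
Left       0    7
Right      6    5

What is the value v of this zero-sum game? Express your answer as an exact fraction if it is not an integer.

21/4

Row minima: Left → 0, Right → 5; maximin = 5.
Column maxima: Near → 6, Far → 7; minimax = 6.
5 ≠ 6, so there is no saddle point; optimal play is mixed.
Let the kicker play Left with probability p. Expected payoff against Near: 0p + 6(1−p) = −6p + 6; against Far: 7p + 5(1−p) = 2p + 5.
Setting these equal: −6p + 6 = 2p + 5 ⇒ −8p = -1 ⇒ p = 1/8, and the value is (-6)·(1/8) + 6 = 21/4.
For the keeper: with q = P(Near), equating Left's and Right's payoffs gives −7q + 7 = q + 5 ⇒ q = 1/4.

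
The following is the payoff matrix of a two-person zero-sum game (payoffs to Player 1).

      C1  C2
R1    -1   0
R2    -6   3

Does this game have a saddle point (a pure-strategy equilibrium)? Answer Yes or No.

Yes

Row minima: R1 → -1, R2 → -6; maximin = -1.
Column maxima: C1 → -1, C2 → 3; minimax = -1.
maximin = minimax = -1, so a saddle point exists.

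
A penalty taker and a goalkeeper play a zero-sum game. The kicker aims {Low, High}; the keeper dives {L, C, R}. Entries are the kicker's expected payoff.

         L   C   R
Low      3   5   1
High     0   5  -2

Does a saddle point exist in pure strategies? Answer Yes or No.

Row minima: Low → 1, High → -2; maximin = 1.
Column maxima: L → 3, C → 5, R → 1; minimax = 1.
maximin = minimax = 1, so a saddle point exists.

Yes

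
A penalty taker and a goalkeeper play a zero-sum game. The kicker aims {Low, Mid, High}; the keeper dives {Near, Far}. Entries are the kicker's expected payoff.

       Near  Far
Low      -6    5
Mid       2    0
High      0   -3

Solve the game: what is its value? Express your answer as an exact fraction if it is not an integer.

10/13

Row minima: Low → -6, Mid → 0, High → -3; maximin = 0.
Column maxima: Near → 2, Far → 5; minimax = 2.
0 ≠ 2, so there is no saddle point; optimal play is mixed.
High is strictly dominated by Mid, so the kicker never plays it.
On the remaining 2×2 (Low, Mid vs Near, Far):
Let the kicker play Low with probability p. Expected payoff against Near: (-6)p + 2(1−p) = −8p + 2; against Far: 5p + 0(1−p) = 5p.
Setting these equal: −8p + 2 = 5p ⇒ −13p = -2 ⇒ p = 2/13, and the value is (-8)·(2/13) + 2 = 10/13.
For the keeper: with q = P(Near), equating Low's and Mid's payoffs gives −11q + 5 = 2q ⇒ q = 5/13.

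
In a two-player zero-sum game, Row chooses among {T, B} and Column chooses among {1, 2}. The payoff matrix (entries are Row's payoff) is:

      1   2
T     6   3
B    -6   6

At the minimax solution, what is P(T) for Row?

Row minima: T → 3, B → -6; maximin = 3.
Column maxima: 1 → 6, 2 → 6; minimax = 6.
3 ≠ 6, so there is no saddle point; optimal play is mixed.
Let Row play T with probability p. Expected payoff against 1: 6p + (-6)(1−p) = 12p − 6; against 2: 3p + 6(1−p) = −3p + 6.
Setting these equal: 12p − 6 = −3p + 6 ⇒ 15p = 12 ⇒ p = 4/5, and the value is (12)·(4/5) − 6 = 18/5.
For Column: with q = P(1), equating T's and B's payoffs gives 3q + 3 = −12q + 6 ⇒ q = 1/5.

4/5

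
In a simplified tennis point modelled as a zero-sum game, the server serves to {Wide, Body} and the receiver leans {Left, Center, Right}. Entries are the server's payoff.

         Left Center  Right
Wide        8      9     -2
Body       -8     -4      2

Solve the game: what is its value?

Row minima: Wide → -2, Body → -8; maximin = -2.
Column maxima: Left → 8, Center → 9, Right → 2; minimax = 2.
-2 ≠ 2, so there is no saddle point; optimal play is mixed.
Center is strictly dominated by Left (it gives the server strictly more in every row), so the receiver never plays it.
On the remaining 2×2 (Wide, Body vs Left, Right):
Let the server play Wide with probability p. Expected payoff against Left: 8p + (-8)(1−p) = 16p − 8; against Right: (-2)p + 2(1−p) = −4p + 2.
Setting these equal: 16p − 8 = −4p + 2 ⇒ 20p = 10 ⇒ p = 1/2, and the value is (16)·(1/2) − 8 = 0.
For the receiver: with q = P(Left), equating Wide's and Body's payoffs gives 10q − 2 = −10q + 2 ⇒ q = 1/5.

0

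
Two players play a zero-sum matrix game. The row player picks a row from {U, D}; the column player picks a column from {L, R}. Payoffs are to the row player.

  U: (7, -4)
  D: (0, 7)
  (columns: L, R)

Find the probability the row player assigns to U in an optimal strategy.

7/18

Row minima: U → -4, D → 0; maximin = 0.
Column maxima: L → 7, R → 7; minimax = 7.
0 ≠ 7, so there is no saddle point; optimal play is mixed.
Let the row player play U with probability p. Expected payoff against L: 7p + 0(1−p) = 7p; against R: (-4)p + 7(1−p) = −11p + 7.
Setting these equal: 7p = −11p + 7 ⇒ 18p = 7 ⇒ p = 7/18, and the value is (7)·(7/18) = 49/18.
For the column player: with q = P(L), equating U's and D's payoffs gives 11q − 4 = −7q + 7 ⇒ q = 11/18.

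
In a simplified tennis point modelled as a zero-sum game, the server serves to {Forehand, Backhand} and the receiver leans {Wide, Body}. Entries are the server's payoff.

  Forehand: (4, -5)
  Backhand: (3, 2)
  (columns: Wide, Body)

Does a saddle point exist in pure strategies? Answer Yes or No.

Yes

Row minima: Forehand → -5, Backhand → 2; maximin = 2.
Column maxima: Wide → 4, Body → 2; minimax = 2.
maximin = minimax = 2, so a saddle point exists.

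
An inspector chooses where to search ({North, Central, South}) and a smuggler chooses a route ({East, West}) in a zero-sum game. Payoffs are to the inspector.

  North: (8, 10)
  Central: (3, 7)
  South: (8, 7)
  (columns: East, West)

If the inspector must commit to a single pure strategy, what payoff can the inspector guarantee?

8

Row minima: North → 8, Central → 3, South → 7.
The best of these is 8.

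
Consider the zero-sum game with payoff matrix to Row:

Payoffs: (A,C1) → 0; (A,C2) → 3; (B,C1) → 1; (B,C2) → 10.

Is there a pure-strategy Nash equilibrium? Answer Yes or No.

Row minima: A → 0, B → 1; maximin = 1.
Column maxima: C1 → 1, C2 → 10; minimax = 1.
maximin = minimax = 1, so a saddle point exists.

Yes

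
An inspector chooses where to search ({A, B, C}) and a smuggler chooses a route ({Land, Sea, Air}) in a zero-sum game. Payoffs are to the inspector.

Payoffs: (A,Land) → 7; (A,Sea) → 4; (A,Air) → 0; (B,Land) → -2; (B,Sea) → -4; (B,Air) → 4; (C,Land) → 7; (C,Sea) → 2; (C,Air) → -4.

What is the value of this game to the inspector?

Row minima: A → 0, B → -4, C → -4; maximin = 0.
Column maxima: Land → 7, Sea → 4, Air → 4; minimax = 4.
0 ≠ 4, so there is no saddle point; optimal play is mixed.
Land is strictly dominated by Sea (it gives the inspector strictly more in every row), so the smuggler never plays it.
With Land eliminated, C is strictly dominated by A (A gives the inspector strictly more in every remaining column), so the inspector never plays it.
On the remaining 2×2 (A, B vs Sea, Air):
Let the inspector play A with probability p. Expected payoff against Sea: 4p + (-4)(1−p) = 8p − 4; against Air: 0p + 4(1−p) = −4p + 4.
Setting these equal: 8p − 4 = −4p + 4 ⇒ 12p = 8 ⇒ p = 2/3, and the value is (8)·(2/3) − 4 = 4/3.
For the smuggler: with q = P(Sea), equating A's and B's payoffs gives 4q = −8q + 4 ⇒ q = 1/3.

4/3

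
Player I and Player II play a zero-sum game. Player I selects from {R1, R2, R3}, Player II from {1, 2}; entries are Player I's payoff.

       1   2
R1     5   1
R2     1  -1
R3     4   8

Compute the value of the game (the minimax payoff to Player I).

9/2

Row minima: R1 → 1, R2 → -1, R3 → 4; maximin = 4.
Column maxima: 1 → 5, 2 → 8; minimax = 5.
4 ≠ 5, so there is no saddle point; optimal play is mixed.
R2 is strictly dominated by R1, so Player I never plays it.
On the remaining 2×2 (R1, R3 vs 1, 2):
Let Player I play R1 with probability p. Expected payoff against 1: 5p + 4(1−p) = p + 4; against 2: 1p + 8(1−p) = −7p + 8.
Setting these equal: p + 4 = −7p + 8 ⇒ 8p = 4 ⇒ p = 1/2, and the value is (1)·(1/2) + 4 = 9/2.
For Player II: with q = P(1), equating R1's and R3's payoffs gives 4q + 1 = −4q + 8 ⇒ q = 7/8.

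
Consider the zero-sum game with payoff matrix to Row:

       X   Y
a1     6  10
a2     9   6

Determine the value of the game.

Row minima: a1 → 6, a2 → 6; maximin = 6.
Column maxima: X → 9, Y → 10; minimax = 9.
6 ≠ 9, so there is no saddle point; optimal play is mixed.
Let Row play a1 with probability p. Expected payoff against X: 6p + 9(1−p) = −3p + 9; against Y: 10p + 6(1−p) = 4p + 6.
Setting these equal: −3p + 9 = 4p + 6 ⇒ −7p = -3 ⇒ p = 3/7, and the value is (-3)·(3/7) + 9 = 54/7.
For Column: with q = P(X), equating a1's and a2's payoffs gives −4q + 10 = 3q + 6 ⇒ q = 4/7.

54/7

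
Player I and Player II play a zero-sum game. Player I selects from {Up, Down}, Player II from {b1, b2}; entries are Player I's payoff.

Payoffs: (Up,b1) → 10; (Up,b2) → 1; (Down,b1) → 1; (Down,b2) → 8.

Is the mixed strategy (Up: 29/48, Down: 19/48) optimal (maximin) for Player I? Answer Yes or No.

Against b1 this mix gives (29/48)·10 + (19/48)·1 = 103/16.
Against b2 this mix gives (29/48)·1 + (19/48)·8 = 181/48.
Player II will play b2, holding Player I to 181/48. Shifting weight toward the row that does better against b2 would raise this floor (the equalizing mix achieves 79/16 against both b2 and b1), so the proposed strategy is not optimal.

No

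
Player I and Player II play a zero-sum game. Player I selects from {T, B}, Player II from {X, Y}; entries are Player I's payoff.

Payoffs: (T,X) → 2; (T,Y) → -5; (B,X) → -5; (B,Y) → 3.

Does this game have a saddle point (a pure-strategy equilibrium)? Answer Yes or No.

Row minima: T → -5, B → -5; maximin = -5.
Column maxima: X → 2, Y → 3; minimax = 2.
-5 ≠ 2, so no pure-strategy equilibrium exists.

No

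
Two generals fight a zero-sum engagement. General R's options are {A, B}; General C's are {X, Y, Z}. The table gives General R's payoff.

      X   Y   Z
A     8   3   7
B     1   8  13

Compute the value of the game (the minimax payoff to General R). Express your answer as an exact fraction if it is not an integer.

Row minima: A → 3, B → 1; maximin = 3.
Column maxima: X → 8, Y → 8, Z → 13; minimax = 8.
3 ≠ 8, so there is no saddle point; optimal play is mixed.
Z is strictly dominated by Y (it gives General R strictly more in every row), so General C never plays it.
On the remaining 2×2 (A, B vs X, Y):
Let General R play A with probability p. Expected payoff against X: 8p + 1(1−p) = 7p + 1; against Y: 3p + 8(1−p) = −5p + 8.
Setting these equal: 7p + 1 = −5p + 8 ⇒ 12p = 7 ⇒ p = 7/12, and the value is (7)·(7/12) + 1 = 61/12.
For General C: with q = P(X), equating A's and B's payoffs gives 5q + 3 = −7q + 8 ⇒ q = 5/12.

61/12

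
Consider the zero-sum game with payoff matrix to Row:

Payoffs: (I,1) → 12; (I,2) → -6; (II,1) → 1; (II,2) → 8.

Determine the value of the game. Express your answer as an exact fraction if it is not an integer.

Row minima: I → -6, II → 1; maximin = 1.
Column maxima: 1 → 12, 2 → 8; minimax = 8.
1 ≠ 8, so there is no saddle point; optimal play is mixed.
Let Row play I with probability p. Expected payoff against 1: 12p + 1(1−p) = 11p + 1; against 2: (-6)p + 8(1−p) = −14p + 8.
Setting these equal: 11p + 1 = −14p + 8 ⇒ 25p = 7 ⇒ p = 7/25, and the value is (11)·(7/25) + 1 = 102/25.
For Column: with q = P(1), equating I's and II's payoffs gives 18q − 6 = −7q + 8 ⇒ q = 14/25.

102/25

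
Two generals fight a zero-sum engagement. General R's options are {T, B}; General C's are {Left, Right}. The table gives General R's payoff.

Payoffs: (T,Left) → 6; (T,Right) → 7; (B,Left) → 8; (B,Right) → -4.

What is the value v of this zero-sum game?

Row minima: T → 6, B → -4; maximin = 6.
Column maxima: Left → 8, Right → 7; minimax = 7.
6 ≠ 7, so there is no saddle point; optimal play is mixed.
Let General R play T with probability p. Expected payoff against Left: 6p + 8(1−p) = −2p + 8; against Right: 7p + (-4)(1−p) = 11p − 4.
Setting these equal: −2p + 8 = 11p − 4 ⇒ −13p = -12 ⇒ p = 12/13, and the value is (-2)·(12/13) + 8 = 80/13.
For General C: with q = P(Left), equating T's and B's payoffs gives −q + 7 = 12q − 4 ⇒ q = 11/13.

80/13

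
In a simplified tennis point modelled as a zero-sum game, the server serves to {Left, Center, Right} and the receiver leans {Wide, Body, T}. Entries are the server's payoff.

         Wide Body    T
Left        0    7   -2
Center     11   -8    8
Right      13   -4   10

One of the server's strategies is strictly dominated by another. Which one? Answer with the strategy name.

Right gives a strictly higher payoff than Center against every column: 13 > 11, -4 > -8, 10 > 8.
So Center is strictly dominated and the server never plays it.

Center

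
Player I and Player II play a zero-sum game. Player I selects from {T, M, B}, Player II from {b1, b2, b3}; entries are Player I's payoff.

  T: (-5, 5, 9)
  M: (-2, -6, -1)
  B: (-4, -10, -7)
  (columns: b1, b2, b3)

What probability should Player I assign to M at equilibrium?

5/7

Row minima: T → -5, M → -6, B → -10; maximin = -5.
Column maxima: b1 → -2, b2 → 5, b3 → 9; minimax = -2.
-5 ≠ -2, so there is no saddle point; optimal play is mixed.
B is strictly dominated by M, so Player I never plays it.
With B eliminated, b3 is strictly dominated by b1 (it gives Player I strictly more in every remaining row), so Player II never plays it.
On the remaining 2×2 (T, M vs b1, b2):
Let Player I play T with probability p. Expected payoff against b1: (-5)p + (-2)(1−p) = −3p − 2; against b2: 5p + (-6)(1−p) = 11p − 6.
Setting these equal: −3p − 2 = 11p − 6 ⇒ −14p = -4 ⇒ p = 2/7, and the value is (-3)·(2/7) − 2 = -20/7.
For Player II: with q = P(b1), equating T's and M's payoffs gives −10q + 5 = 4q − 6 ⇒ q = 11/14.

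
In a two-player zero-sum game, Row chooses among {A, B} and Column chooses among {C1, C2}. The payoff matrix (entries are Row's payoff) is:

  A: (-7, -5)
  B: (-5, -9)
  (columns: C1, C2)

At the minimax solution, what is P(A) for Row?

Row minima: A → -7, B → -9; maximin = -7.
Column maxima: C1 → -5, C2 → -5; minimax = -5.
-7 ≠ -5, so there is no saddle point; optimal play is mixed.
Let Row play A with probability p. Expected payoff against C1: (-7)p + (-5)(1−p) = −2p − 5; against C2: (-5)p + (-9)(1−p) = 4p − 9.
Setting these equal: −2p − 5 = 4p − 9 ⇒ −6p = -4 ⇒ p = 2/3, and the value is (-2)·(2/3) − 5 = -19/3.
For Column: with q = P(C1), equating A's and B's payoffs gives −2q − 5 = 4q − 9 ⇒ q = 2/3.

2/3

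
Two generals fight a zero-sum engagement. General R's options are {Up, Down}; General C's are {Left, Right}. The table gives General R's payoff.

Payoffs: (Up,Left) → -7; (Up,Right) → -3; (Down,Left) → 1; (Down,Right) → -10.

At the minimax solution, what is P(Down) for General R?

Row minima: Up → -7, Down → -10; maximin = -7.
Column maxima: Left → 1, Right → -3; minimax = -3.
-7 ≠ -3, so there is no saddle point; optimal play is mixed.
Let General R play Up with probability p. Expected payoff against Left: (-7)p + 1(1−p) = −8p + 1; against Right: (-3)p + (-10)(1−p) = 7p − 10.
Setting these equal: −8p + 1 = 7p − 10 ⇒ −15p = -11 ⇒ p = 11/15, and the value is (-8)·(11/15) + 1 = -73/15.
For General C: with q = P(Left), equating Up's and Down's payoffs gives −4q − 3 = 11q − 10 ⇒ q = 7/15.

4/15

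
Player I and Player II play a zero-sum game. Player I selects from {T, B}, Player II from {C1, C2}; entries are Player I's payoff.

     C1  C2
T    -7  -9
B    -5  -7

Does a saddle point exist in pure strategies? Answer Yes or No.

Yes

Row minima: T → -9, B → -7; maximin = -7.
Column maxima: C1 → -5, C2 → -7; minimax = -7.
maximin = minimax = -7, so a saddle point exists.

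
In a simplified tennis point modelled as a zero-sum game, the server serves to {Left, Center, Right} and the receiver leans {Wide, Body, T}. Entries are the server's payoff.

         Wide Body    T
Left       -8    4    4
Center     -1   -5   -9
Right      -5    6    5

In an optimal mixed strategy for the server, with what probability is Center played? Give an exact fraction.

5/9

Row minima: Left → -8, Center → -9, Right → -5; maximin = -5.
Column maxima: Wide → -1, Body → 6, T → 5; minimax = -1.
-5 ≠ -1, so there is no saddle point; optimal play is mixed.
Left is strictly dominated by Right, so the server never plays it.
With Left eliminated, Body is strictly dominated by T (it gives the server strictly more in every remaining row), so the receiver never plays it.
On the remaining 2×2 (Center, Right vs Wide, T):
Let the server play Center with probability p. Expected payoff against Wide: (-1)p + (-5)(1−p) = 4p − 5; against T: (-9)p + 5(1−p) = −14p + 5.
Setting these equal: 4p − 5 = −14p + 5 ⇒ 18p = 10 ⇒ p = 5/9, and the value is (4)·(5/9) − 5 = -25/9.
For the receiver: with q = P(Wide), equating Center's and Right's payoffs gives 8q − 9 = −10q + 5 ⇒ q = 7/9.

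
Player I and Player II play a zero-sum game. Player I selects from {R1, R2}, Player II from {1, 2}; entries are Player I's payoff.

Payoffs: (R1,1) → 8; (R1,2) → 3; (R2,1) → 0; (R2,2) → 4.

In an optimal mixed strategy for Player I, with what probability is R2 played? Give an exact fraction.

Row minima: R1 → 3, R2 → 0; maximin = 3.
Column maxima: 1 → 8, 2 → 4; minimax = 4.
3 ≠ 4, so there is no saddle point; optimal play is mixed.
Let Player I play R1 with probability p. Expected payoff against 1: 8p + 0(1−p) = 8p; against 2: 3p + 4(1−p) = −p + 4.
Setting these equal: 8p = −p + 4 ⇒ 9p = 4 ⇒ p = 4/9, and the value is (8)·(4/9) = 32/9.
For Player II: with q = P(1), equating R1's and R2's payoffs gives 5q + 3 = −4q + 4 ⇒ q = 1/9.

5/9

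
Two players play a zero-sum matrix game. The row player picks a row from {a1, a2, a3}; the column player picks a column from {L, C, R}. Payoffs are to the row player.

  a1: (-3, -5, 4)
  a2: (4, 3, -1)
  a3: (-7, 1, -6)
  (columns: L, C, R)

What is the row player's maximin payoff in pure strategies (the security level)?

-1

Row minima: a1 → -5, a2 → -1, a3 → -7.
The best of these is -1.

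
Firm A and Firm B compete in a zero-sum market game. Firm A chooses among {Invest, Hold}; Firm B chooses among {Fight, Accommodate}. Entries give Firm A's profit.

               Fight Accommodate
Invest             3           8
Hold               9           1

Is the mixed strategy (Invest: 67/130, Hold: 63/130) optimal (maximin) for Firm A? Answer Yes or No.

Against Fight this mix gives (67/130)·3 + (63/130)·9 = 384/65.
Against Accommodate this mix gives (67/130)·8 + (63/130)·1 = 599/130.
Firm B will play Accommodate, holding Firm A to 599/130. Shifting weight toward the row that does better against Accommodate would raise this floor (the equalizing mix achieves 69/13 against both Accommodate and Fight), so the proposed strategy is not optimal.

No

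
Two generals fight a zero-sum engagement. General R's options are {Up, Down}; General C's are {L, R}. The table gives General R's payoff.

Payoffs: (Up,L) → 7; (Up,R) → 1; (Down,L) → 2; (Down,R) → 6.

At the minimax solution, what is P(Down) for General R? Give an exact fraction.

3/5

Row minima: Up → 1, Down → 2; maximin = 2.
Column maxima: L → 7, R → 6; minimax = 6.
2 ≠ 6, so there is no saddle point; optimal play is mixed.
Let General R play Up with probability p. Expected payoff against L: 7p + 2(1−p) = 5p + 2; against R: 1p + 6(1−p) = −5p + 6.
Setting these equal: 5p + 2 = −5p + 6 ⇒ 10p = 4 ⇒ p = 2/5, and the value is (5)·(2/5) + 2 = 4.
For General C: with q = P(L), equating Up's and Down's payoffs gives 6q + 1 = −4q + 6 ⇒ q = 1/2.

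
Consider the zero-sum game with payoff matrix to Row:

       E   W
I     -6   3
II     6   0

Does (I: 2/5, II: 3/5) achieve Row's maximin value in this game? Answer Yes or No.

Against E this mix gives (2/5)·(-6) + (3/5)·6 = 6/5.
Against W this mix gives (2/5)·3 + (3/5)·0 = 6/5.
All of Column's active replies (E, W) yield 6/5, and no column does worse for Row. The mix makes Column indifferent and guarantees 6/5, so it is optimal.

Yes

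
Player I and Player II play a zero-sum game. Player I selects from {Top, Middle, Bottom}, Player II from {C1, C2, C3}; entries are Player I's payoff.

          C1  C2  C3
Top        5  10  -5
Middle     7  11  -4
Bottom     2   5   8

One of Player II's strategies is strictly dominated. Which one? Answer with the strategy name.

C1 holds Player I's payoff strictly below C2 in every row: 5 < 10, 7 < 11, 2 < 5.
So C2 is strictly dominated for Player II.

C2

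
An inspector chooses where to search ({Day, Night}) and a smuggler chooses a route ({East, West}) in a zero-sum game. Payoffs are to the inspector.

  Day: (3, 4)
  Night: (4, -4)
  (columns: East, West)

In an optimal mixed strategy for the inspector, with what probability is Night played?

Row minima: Day → 3, Night → -4; maximin = 3.
Column maxima: East → 4, West → 4; minimax = 4.
3 ≠ 4, so there is no saddle point; optimal play is mixed.
Let the inspector play Day with probability p. Expected payoff against East: 3p + 4(1−p) = −p + 4; against West: 4p + (-4)(1−p) = 8p − 4.
Setting these equal: −p + 4 = 8p − 4 ⇒ −9p = -8 ⇒ p = 8/9, and the value is (-1)·(8/9) + 4 = 28/9.
For the smuggler: with q = P(East), equating Day's and Night's payoffs gives −q + 4 = 8q − 4 ⇒ q = 8/9.

1/9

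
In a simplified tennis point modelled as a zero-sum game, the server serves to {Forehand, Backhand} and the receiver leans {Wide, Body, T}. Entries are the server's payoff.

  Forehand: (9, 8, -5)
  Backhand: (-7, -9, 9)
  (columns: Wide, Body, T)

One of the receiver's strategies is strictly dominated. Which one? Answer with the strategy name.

Body holds the server's payoff strictly below Wide in every row: 8 < 9, -9 < -7.
So Wide is strictly dominated for the receiver.

Wide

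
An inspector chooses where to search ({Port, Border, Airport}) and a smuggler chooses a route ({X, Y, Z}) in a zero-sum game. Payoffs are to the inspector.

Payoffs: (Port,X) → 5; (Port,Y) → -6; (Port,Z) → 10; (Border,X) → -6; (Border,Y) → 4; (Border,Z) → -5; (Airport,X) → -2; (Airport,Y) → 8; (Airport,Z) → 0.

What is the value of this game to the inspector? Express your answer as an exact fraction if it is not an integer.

Row minima: Port → -6, Border → -6, Airport → -2; maximin = -2.
Column maxima: X → 5, Y → 8, Z → 10; minimax = 5.
-2 ≠ 5, so there is no saddle point; optimal play is mixed.
Border is strictly dominated by Airport, so the inspector never plays it.
Z is strictly dominated by X (it gives the inspector strictly more in every row), so the smuggler never plays it.
On the remaining 2×2 (Port, Airport vs X, Y):
Let the inspector play Port with probability p. Expected payoff against X: 5p + (-2)(1−p) = 7p − 2; against Y: (-6)p + 8(1−p) = −14p + 8.
Setting these equal: 7p − 2 = −14p + 8 ⇒ 21p = 10 ⇒ p = 10/21, and the value is (7)·(10/21) − 2 = 4/3.
For the smuggler: with q = P(X), equating Port's and Airport's payoffs gives 11q − 6 = −10q + 8 ⇒ q = 2/3.

4/3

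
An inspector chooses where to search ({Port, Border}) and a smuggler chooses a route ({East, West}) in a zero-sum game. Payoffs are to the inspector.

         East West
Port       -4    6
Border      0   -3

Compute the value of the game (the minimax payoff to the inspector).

-12/13

Row minima: Port → -4, Border → -3; maximin = -3.
Column maxima: East → 0, West → 6; minimax = 0.
-3 ≠ 0, so there is no saddle point; optimal play is mixed.
Let the inspector play Port with probability p. Expected payoff against East: (-4)p + 0(1−p) = −4p; against West: 6p + (-3)(1−p) = 9p − 3.
Setting these equal: −4p = 9p − 3 ⇒ −13p = -3 ⇒ p = 3/13, and the value is (-4)·(3/13) = -12/13.
For the smuggler: with q = P(East), equating Port's and Border's payoffs gives −10q + 6 = 3q − 3 ⇒ q = 9/13.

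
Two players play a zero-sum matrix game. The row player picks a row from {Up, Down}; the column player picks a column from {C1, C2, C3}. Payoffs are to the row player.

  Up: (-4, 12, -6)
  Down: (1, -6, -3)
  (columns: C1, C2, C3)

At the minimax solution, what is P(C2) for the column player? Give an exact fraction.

1/7

Row minima: Up → -6, Down → -6; maximin = -6.
Column maxima: C1 → 1, C2 → 12, C3 → -3; minimax = -3.
-6 ≠ -3, so there is no saddle point; optimal play is mixed.
C1 is strictly dominated by C3 (it gives the row player strictly more in every row), so the column player never plays it.
On the remaining 2×2 (Up, Down vs C2, C3):
Let the row player play Up with probability p. Expected payoff against C2: 12p + (-6)(1−p) = 18p − 6; against C3: (-6)p + (-3)(1−p) = −3p − 3.
Setting these equal: 18p − 6 = −3p − 3 ⇒ 21p = 3 ⇒ p = 1/7, and the value is (18)·(1/7) − 6 = -24/7.
For the column player: with q = P(C2), equating Up's and Down's payoffs gives 18q − 6 = −3q − 3 ⇒ q = 1/7.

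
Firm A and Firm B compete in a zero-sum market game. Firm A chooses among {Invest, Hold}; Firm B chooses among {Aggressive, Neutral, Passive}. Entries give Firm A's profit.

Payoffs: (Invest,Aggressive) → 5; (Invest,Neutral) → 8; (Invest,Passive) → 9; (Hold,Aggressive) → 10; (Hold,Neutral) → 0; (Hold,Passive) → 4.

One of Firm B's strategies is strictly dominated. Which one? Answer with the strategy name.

Neutral holds Firm A's payoff strictly below Passive in every row: 8 < 9, 0 < 4.
So Passive is strictly dominated for Firm B.

Passive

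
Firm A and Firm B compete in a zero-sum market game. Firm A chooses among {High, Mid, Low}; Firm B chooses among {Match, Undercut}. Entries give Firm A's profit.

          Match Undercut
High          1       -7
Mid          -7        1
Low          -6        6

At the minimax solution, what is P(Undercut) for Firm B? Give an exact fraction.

Row minima: High → -7, Mid → -7, Low → -6; maximin = -6.
Column maxima: Match → 1, Undercut → 6; minimax = 1.
-6 ≠ 1, so there is no saddle point; optimal play is mixed.
Mid is strictly dominated by Low, so Firm A never plays it.
On the remaining 2×2 (High, Low vs Match, Undercut):
Let Firm A play High with probability p. Expected payoff against Match: 1p + (-6)(1−p) = 7p − 6; against Undercut: (-7)p + 6(1−p) = −13p + 6.
Setting these equal: 7p − 6 = −13p + 6 ⇒ 20p = 12 ⇒ p = 3/5, and the value is (7)·(3/5) − 6 = -9/5.
For Firm B: with q = P(Match), equating High's and Low's payoffs gives 8q − 7 = −12q + 6 ⇒ q = 13/20.

7/20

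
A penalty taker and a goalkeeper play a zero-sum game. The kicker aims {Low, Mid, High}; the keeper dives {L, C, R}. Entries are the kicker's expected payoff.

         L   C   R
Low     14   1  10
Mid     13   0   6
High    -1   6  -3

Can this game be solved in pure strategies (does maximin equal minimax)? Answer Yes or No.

No

Row minima: Low → 1, Mid → 0, High → -3; maximin = 1.
Column maxima: L → 14, C → 6, R → 10; minimax = 6.
1 ≠ 6, so no pure-strategy equilibrium exists.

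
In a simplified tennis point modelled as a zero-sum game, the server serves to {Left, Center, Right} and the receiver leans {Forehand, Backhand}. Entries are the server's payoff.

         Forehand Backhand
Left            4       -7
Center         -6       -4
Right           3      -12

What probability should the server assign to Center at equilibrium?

Row minima: Left → -7, Center → -6, Right → -12; maximin = -6.
Column maxima: Forehand → 4, Backhand → -4; minimax = -4.
-6 ≠ -4, so there is no saddle point; optimal play is mixed.
Right is strictly dominated by Left, so the server never plays it.
On the remaining 2×2 (Left, Center vs Forehand, Backhand):
Let the server play Left with probability p. Expected payoff against Forehand: 4p + (-6)(1−p) = 10p − 6; against Backhand: (-7)p + (-4)(1−p) = −3p − 4.
Setting these equal: 10p − 6 = −3p − 4 ⇒ 13p = 2 ⇒ p = 2/13, and the value is (10)·(2/13) − 6 = -58/13.
For the receiver: with q = P(Forehand), equating Left's and Center's payoffs gives 11q − 7 = −2q − 4 ⇒ q = 3/13.

11/13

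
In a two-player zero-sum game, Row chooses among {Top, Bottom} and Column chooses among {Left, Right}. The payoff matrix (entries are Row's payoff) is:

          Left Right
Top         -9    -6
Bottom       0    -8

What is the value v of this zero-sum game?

-72/11

Row minima: Top → -9, Bottom → -8; maximin = -8.
Column maxima: Left → 0, Right → -6; minimax = -6.
-8 ≠ -6, so there is no saddle point; optimal play is mixed.
Let Row play Top with probability p. Expected payoff against Left: (-9)p + 0(1−p) = −9p; against Right: (-6)p + (-8)(1−p) = 2p − 8.
Setting these equal: −9p = 2p − 8 ⇒ −11p = -8 ⇒ p = 8/11, and the value is (-9)·(8/11) = -72/11.
For Column: with q = P(Left), equating Top's and Bottom's payoffs gives −3q − 6 = 8q − 8 ⇒ q = 2/11.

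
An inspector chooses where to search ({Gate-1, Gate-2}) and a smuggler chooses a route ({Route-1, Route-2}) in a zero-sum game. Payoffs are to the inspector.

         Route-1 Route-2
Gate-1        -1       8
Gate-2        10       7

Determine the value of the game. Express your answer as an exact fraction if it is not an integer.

Row minima: Gate-1 → -1, Gate-2 → 7; maximin = 7.
Column maxima: Route-1 → 10, Route-2 → 8; minimax = 8.
7 ≠ 8, so there is no saddle point; optimal play is mixed.
Let the inspector play Gate-1 with probability p. Expected payoff against Route-1: (-1)p + 10(1−p) = −11p + 10; against Route-2: 8p + 7(1−p) = p + 7.
Setting these equal: −11p + 10 = p + 7 ⇒ −12p = -3 ⇒ p = 1/4, and the value is (-11)·(1/4) + 10 = 29/4.
For the smuggler: with q = P(Route-1), equating Gate-1's and Gate-2's payoffs gives −9q + 8 = 3q + 7 ⇒ q = 1/12.

29/4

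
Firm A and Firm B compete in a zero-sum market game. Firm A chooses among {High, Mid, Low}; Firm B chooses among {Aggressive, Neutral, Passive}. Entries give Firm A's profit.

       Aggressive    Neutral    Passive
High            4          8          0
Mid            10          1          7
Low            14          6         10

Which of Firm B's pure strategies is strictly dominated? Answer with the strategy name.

Passive holds Firm A's payoff strictly below Aggressive in every row: 0 < 4, 7 < 10, 10 < 14.
So Aggressive is strictly dominated for Firm B.

Aggressive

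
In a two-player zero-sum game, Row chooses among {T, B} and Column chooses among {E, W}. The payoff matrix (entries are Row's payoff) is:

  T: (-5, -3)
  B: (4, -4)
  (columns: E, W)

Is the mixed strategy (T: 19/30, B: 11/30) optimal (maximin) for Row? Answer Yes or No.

Against E this mix gives (19/30)·(-5) + (11/30)·4 = -17/10.
Against W this mix gives (19/30)·(-3) + (11/30)·(-4) = -101/30.
Column will play W, holding Row to -101/30. Shifting weight toward the row that does better against W would raise this floor (the equalizing mix achieves -16/5 against both W and E), so the proposed strategy is not optimal.

No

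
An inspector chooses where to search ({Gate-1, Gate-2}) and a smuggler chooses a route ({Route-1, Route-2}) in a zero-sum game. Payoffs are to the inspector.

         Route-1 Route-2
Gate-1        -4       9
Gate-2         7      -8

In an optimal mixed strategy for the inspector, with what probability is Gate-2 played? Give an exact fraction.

Row minima: Gate-1 → -4, Gate-2 → -8; maximin = -4.
Column maxima: Route-1 → 7, Route-2 → 9; minimax = 7.
-4 ≠ 7, so there is no saddle point; optimal play is mixed.
Let the inspector play Gate-1 with probability p. Expected payoff against Route-1: (-4)p + 7(1−p) = −11p + 7; against Route-2: 9p + (-8)(1−p) = 17p − 8.
Setting these equal: −11p + 7 = 17p − 8 ⇒ −28p = -15 ⇒ p = 15/28, and the value is (-11)·(15/28) + 7 = 31/28.
For the smuggler: with q = P(Route-1), equating Gate-1's and Gate-2's payoffs gives −13q + 9 = 15q − 8 ⇒ q = 17/28.

13/28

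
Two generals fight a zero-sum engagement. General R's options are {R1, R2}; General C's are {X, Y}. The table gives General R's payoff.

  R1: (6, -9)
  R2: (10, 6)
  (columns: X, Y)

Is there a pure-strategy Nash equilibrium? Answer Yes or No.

Row minima: R1 → -9, R2 → 6; maximin = 6.
Column maxima: X → 10, Y → 6; minimax = 6.
maximin = minimax = 6, so a saddle point exists.

Yes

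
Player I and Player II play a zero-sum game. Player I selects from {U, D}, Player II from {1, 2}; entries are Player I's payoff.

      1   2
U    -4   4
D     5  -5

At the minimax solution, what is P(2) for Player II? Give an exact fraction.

Row minima: U → -4, D → -5; maximin = -4.
Column maxima: 1 → 5, 2 → 4; minimax = 4.
-4 ≠ 4, so there is no saddle point; optimal play is mixed.
Let Player I play U with probability p. Expected payoff against 1: (-4)p + 5(1−p) = −9p + 5; against 2: 4p + (-5)(1−p) = 9p − 5.
Setting these equal: −9p + 5 = 9p − 5 ⇒ −18p = -10 ⇒ p = 5/9, and the value is (-9)·(5/9) + 5 = 0.
For Player II: with q = P(1), equating U's and D's payoffs gives −8q + 4 = 10q − 5 ⇒ q = 1/2.

1/2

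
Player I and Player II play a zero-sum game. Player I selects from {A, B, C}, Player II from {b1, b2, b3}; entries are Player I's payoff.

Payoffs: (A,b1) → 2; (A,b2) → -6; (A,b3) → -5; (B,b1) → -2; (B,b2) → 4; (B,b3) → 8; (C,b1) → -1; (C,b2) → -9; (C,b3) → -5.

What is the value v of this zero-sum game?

-2/7

Row minima: A → -6, B → -2, C → -9; maximin = -2.
Column maxima: b1 → 2, b2 → 4, b3 → 8; minimax = 2.
-2 ≠ 2, so there is no saddle point; optimal play is mixed.
b3 is strictly dominated by b2 (it gives Player I strictly more in every row), so Player II never plays it.
With b3 eliminated, C is strictly dominated by A (A gives Player I strictly more in every remaining column), so Player I never plays it.
On the remaining 2×2 (A, B vs b1, b2):
Let Player I play A with probability p. Expected payoff against b1: 2p + (-2)(1−p) = 4p − 2; against b2: (-6)p + 4(1−p) = −10p + 4.
Setting these equal: 4p − 2 = −10p + 4 ⇒ 14p = 6 ⇒ p = 3/7, and the value is (4)·(3/7) − 2 = -2/7.
For Player II: with q = P(b1), equating A's and B's payoffs gives 8q − 6 = −6q + 4 ⇒ q = 5/7.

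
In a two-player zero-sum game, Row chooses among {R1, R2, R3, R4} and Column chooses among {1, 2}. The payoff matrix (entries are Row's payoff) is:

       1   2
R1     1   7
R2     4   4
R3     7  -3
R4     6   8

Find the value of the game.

37/6

Row minima: R1 → 1, R2 → 4, R3 → -3, R4 → 6; maximin = 6.
Column maxima: 1 → 7, 2 → 8; minimax = 7.
6 ≠ 7, so there is no saddle point; optimal play is mixed.
R1 is strictly dominated by R4, so Row never plays it.
R2 is strictly dominated by R4, so Row never plays it.
On the remaining 2×2 (R3, R4 vs 1, 2):
Let Row play R3 with probability p. Expected payoff against 1: 7p + 6(1−p) = p + 6; against 2: (-3)p + 8(1−p) = −11p + 8.
Setting these equal: p + 6 = −11p + 8 ⇒ 12p = 2 ⇒ p = 1/6, and the value is (1)·(1/6) + 6 = 37/6.
For Column: with q = P(1), equating R3's and R4's payoffs gives 10q − 3 = −2q + 8 ⇒ q = 11/12.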